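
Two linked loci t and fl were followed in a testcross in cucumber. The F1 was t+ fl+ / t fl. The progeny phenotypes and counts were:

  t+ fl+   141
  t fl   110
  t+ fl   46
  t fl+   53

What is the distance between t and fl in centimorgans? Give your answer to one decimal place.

The recombinant classes are t+ fl and t fl+: 46 + 53 = 99.
Recombination frequency = 99/350 = 0.2829 ≈ 28.3%, i.e. 28.3 centimorgans.

28.3 centimorgans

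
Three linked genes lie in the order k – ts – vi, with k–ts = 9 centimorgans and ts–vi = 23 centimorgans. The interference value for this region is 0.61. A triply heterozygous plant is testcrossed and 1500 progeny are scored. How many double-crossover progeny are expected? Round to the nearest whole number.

12

Map distances give recombination frequencies of 0.090 and 0.230 for the two intervals.
With interference 0.61 (so coincidence = 0.39), expected double-crossover frequency = 0.090 × 0.230 × 0.39 = 0.00807.
Expected number = 0.00807 × 1500 = 12.11 ≈ 12.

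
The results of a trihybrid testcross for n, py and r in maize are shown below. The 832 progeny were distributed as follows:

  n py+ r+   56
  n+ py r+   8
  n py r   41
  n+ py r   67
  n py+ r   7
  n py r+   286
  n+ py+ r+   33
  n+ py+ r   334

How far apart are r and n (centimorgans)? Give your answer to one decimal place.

10.7 centimorgans

The two most frequent reciprocal classes, n+ py+ r and n py r+, are the parental types, so the F1 was n+ py+ r / n py r+.
The two rarest classes, n py+ r and n+ py r+, are the double crossovers. Comparing them with the parentals, only the n allele has switched, so n is the middle locus and the order is py – n – r.
Crossovers in the n–r interval produce the single-crossover classes n+ py+ r+ and n py r (33 + 41 = 74) plus the double crossovers (15).
RF(n–r) = (74 + 15) / 832 = 89/832 = 0.1070 → 10.7 centimorgans.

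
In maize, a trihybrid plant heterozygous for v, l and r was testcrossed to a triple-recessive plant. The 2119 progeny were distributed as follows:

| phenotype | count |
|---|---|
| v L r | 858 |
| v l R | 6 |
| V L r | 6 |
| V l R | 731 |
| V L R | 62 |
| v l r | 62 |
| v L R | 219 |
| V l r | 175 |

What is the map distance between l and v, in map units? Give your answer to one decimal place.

The two most frequent reciprocal classes, v L r and V l R, are the parental types, so the F1 was v L r / V l R.
The two rarest classes, V L r and v l R, are the double crossovers. Comparing them with the parentals, only the v allele has switched, so v is the middle locus and the order is l – v – r.
Crossovers in the l–v interval produce the single-crossover classes v l r and V L R (62 + 62 = 124) plus the double crossovers (12).
RF(l–v) = (124 + 12) / 2119 = 136/2119 = 0.0642 → 6.4 map units.

6.4 map units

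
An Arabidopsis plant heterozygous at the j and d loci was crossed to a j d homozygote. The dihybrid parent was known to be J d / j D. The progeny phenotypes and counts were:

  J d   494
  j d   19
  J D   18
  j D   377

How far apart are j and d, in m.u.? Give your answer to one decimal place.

The recombinant classes are J D and j d: 18 + 19 = 37.
Recombination frequency = 37/908 = 0.0407 ≈ 4.1%, i.e. 4.1 m.u.

4.1 m.u.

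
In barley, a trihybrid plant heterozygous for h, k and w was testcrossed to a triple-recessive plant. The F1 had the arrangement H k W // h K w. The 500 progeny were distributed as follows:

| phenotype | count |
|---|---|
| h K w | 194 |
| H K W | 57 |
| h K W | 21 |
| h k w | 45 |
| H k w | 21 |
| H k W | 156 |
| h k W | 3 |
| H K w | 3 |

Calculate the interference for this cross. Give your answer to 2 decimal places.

0.42

The two rarest classes, h k W and H K w, are the double crossovers. Comparing them with the parentals, only the h allele has switched, so h is the middle locus and the order is k – h – w.
k–h: (102 + 6)/500 = 0.2160; h–w: (42 + 6)/500 = 0.0960.
Expected DCO frequency = 0.2160 × 0.0960 ≈ 0.02074; observed = 6/500 ≈ 0.01200.
Coefficient of coincidence = 0.01200/0.02074 ≈ 0.58; interference = 1 − 0.58 = 0.42.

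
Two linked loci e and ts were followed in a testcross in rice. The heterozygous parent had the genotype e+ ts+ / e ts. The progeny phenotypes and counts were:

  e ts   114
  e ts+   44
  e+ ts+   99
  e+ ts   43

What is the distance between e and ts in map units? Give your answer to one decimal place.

The recombinant classes are e+ ts and e ts+: 43 + 44 = 87.
Recombination frequency = 87/300 = 0.2900 ≈ 29.0%, i.e. 29.0 map units.

29.0 map units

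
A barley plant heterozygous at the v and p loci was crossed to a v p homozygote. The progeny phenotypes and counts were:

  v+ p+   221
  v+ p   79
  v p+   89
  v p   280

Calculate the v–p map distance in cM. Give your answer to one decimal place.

The two most frequent classes, v+ p+ (221) and v p (280), are the parental types, so the F1 was v+ p+ / v p.
The recombinant classes are v+ p and v p+: 79 + 89 = 168.
Recombination frequency = 168/669 = 0.2511 ≈ 25.1%, i.e. 25.1 cM.

25.1 cM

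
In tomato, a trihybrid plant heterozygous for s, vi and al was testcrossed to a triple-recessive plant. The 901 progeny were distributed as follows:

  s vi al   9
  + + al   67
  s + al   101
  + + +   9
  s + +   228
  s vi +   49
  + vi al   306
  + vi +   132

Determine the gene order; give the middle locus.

s

The two most frequent reciprocal classes, s + + and + vi al, are the parental types, so the F1 was s + + / + vi al.
The two rarest classes, + + + and s vi al, are the double crossovers. Comparing them with the parentals, only the s allele has switched, so s is the middle locus and the order is al – s – vi.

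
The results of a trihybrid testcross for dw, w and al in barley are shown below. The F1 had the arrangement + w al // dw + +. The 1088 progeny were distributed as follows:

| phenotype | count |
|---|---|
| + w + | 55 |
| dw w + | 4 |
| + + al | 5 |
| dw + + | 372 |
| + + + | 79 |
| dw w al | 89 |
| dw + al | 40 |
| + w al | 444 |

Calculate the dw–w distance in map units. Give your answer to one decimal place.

The two rarest classes, + + al and dw w +, are the double crossovers. Comparing them with the parentals, only the w allele has switched, so w is the middle locus and the order is dw – w – al.
Crossovers in the dw–w interval produce the single-crossover classes dw w al and + + + (89 + 79 = 168) plus the double crossovers (9).
RF(dw–w) = (168 + 9) / 1088 = 177/1088 = 0.1627 → 16.3 map units.

16.3 map units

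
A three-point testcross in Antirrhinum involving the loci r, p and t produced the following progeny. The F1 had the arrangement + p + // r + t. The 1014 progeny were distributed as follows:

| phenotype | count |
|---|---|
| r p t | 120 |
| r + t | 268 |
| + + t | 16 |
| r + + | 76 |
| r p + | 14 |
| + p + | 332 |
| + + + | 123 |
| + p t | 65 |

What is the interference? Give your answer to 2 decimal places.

0.35

The two rarest classes, r p + and + + t, are the double crossovers. Comparing them with the parentals, only the r allele has switched, so r is the middle locus and the order is p – r – t.
p–r: (243 + 30)/1014 = 0.2692; r–t: (141 + 30)/1014 = 0.1686.
Expected DCO frequency = 0.2692 × 0.1686 ≈ 0.04539; observed = 30/1014 ≈ 0.02959.
Coefficient of coincidence = 0.02959/0.04539 ≈ 0.65; interference = 1 − 0.65 = 0.35.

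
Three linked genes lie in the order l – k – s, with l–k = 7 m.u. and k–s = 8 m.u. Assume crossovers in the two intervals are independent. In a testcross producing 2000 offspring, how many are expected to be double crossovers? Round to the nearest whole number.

11

Map distances give recombination frequencies of 0.070 and 0.080 for the two intervals.
With no interference, expected double-crossover frequency = 0.070 × 0.080 = 0.00560.
Expected number = 0.00560 × 2000 = 11.20 ≈ 11.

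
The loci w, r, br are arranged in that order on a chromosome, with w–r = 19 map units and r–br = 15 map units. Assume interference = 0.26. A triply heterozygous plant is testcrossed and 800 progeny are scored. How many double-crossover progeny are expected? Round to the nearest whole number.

17

Map distances give recombination frequencies of 0.190 and 0.150 for the two intervals.
With interference 0.26 (so coincidence = 0.74), expected double-crossover frequency = 0.190 × 0.150 × 0.74 = 0.02109.
Expected number = 0.02109 × 800 = 16.87 ≈ 17.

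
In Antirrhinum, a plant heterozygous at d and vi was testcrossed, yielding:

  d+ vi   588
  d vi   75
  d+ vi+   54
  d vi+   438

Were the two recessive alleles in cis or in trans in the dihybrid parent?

trans

The two most frequent classes are d+ vi (588) and d vi+ (438); these are the parental (non-recombinant) types.
So the F1 carried d+ vi on one chromosome and d vi+ on the other — the recessive alleles are on opposite chromosomes (trans / repulsion).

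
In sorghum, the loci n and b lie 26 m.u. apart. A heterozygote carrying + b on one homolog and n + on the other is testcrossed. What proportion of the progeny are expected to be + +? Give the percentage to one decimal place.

13.0%

A map distance of 26 m.u. corresponds to a recombination frequency of 0.260.
The F1 is + b / n +, so + + is a recombinant gamete class with expected frequency r/2 = 0.260/2 = 0.1300.
That is 0.1300 = 13.0% of the progeny.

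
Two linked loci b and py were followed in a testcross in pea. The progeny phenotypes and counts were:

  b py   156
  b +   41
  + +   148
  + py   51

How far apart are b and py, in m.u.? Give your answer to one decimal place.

23.2 m.u.

The two most frequent classes, + + (148) and b py (156), are the parental types, so the F1 was + + / b py.
The recombinant classes are + py and b +: 51 + 41 = 92.
Recombination frequency = 92/396 = 0.2323 ≈ 23.2%, i.e. 23.2 m.u.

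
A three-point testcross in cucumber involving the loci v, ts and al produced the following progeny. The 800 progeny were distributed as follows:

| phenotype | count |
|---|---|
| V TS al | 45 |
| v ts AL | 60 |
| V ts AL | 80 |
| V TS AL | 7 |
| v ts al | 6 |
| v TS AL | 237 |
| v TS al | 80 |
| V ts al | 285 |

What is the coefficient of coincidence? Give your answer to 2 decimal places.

The two most frequent reciprocal classes, V ts al and v TS AL, are the parental types, so the F1 was V ts al / v TS AL.
The two rarest classes, v ts al and V TS AL, are the double crossovers. Comparing them with the parentals, only the v allele has switched, so v is the middle locus and the order is ts – v – al.
ts–v: (105 + 13)/800 = 0.1475; v–al: (160 + 13)/800 = 0.2162.
Expected DCO frequency = 0.1475 × 0.2162 ≈ 0.03189; observed = 13/800 ≈ 0.01625.
Coefficient of coincidence = 0.01625/0.03189 ≈ 0.51.

0.51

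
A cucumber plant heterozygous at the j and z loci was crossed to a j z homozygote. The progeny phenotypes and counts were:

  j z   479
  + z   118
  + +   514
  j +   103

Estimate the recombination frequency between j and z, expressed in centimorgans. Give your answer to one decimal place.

The two most frequent classes, + + (514) and j z (479), are the parental types, so the F1 was + + / j z.
The recombinant classes are + z and j +: 118 + 103 = 221.
Recombination frequency = 221/1214 = 0.1820 ≈ 18.2%, i.e. 18.2 centimorgans.

18.2 centimorgans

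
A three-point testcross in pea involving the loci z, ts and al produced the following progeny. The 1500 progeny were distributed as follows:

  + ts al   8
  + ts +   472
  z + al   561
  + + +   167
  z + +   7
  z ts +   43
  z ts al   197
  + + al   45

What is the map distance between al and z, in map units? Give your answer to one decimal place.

6.9 map units

The two most frequent reciprocal classes, z + al and + ts +, are the parental types, so the F1 was z + al / + ts +.
The two rarest classes, z + + and + ts al, are the double crossovers. Comparing them with the parentals, only the al allele has switched, so al is the middle locus and the order is ts – al – z.
Crossovers in the al–z interval produce the single-crossover classes + + al and z ts + (45 + 43 = 88) plus the double crossovers (15).
RF(al–z) = (88 + 15) / 1500 = 103/1500 = 0.0687 → 6.9 map units.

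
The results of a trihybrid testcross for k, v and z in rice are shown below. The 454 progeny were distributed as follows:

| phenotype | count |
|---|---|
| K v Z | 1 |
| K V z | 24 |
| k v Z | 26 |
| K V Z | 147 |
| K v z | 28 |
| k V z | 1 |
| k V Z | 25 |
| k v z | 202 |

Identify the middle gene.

The two most frequent reciprocal classes, K V Z and k v z, are the parental types, so the F1 was K V Z / k v z.
The two rarest classes, K v Z and k V z, are the double crossovers. Comparing them with the parentals, only the v allele has switched, so v is the middle locus and the order is k – v – z.

v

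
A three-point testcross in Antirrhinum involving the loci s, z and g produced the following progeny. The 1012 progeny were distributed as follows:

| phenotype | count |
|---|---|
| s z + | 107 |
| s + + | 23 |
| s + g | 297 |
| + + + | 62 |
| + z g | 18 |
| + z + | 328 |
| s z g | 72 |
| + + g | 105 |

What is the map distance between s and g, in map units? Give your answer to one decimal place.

The two most frequent reciprocal classes, + z + and s + g, are the parental types, so the F1 was + z + / s + g.
The two rarest classes, + z g and s + +, are the double crossovers. Comparing them with the parentals, only the g allele has switched, so g is the middle locus and the order is s – g – z.
Crossovers in the s–g interval produce the single-crossover classes s z + and + + g (107 + 105 = 212) plus the double crossovers (41).
RF(s–g) = (212 + 41) / 1012 = 253/1012 = 0.2500 → 25.0 map units.

25.0 map units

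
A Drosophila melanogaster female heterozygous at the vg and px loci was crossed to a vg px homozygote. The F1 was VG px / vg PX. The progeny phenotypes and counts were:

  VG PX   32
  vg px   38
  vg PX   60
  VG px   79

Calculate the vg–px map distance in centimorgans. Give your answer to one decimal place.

33.5 centimorgans

The recombinant classes are VG PX and vg px: 32 + 38 = 70.
Recombination frequency = 70/209 = 0.3349 ≈ 33.5%, i.e. 33.5 centimorgans.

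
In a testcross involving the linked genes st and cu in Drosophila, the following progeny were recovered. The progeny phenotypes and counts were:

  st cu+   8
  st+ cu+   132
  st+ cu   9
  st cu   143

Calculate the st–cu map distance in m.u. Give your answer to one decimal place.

5.8 m.u.

The two most frequent classes, st+ cu+ (132) and st cu (143), are the parental types, so the F1 was st+ cu+ / st cu.
The recombinant classes are st+ cu and st cu+: 9 + 8 = 17.
Recombination frequency = 17/292 = 0.0582 ≈ 5.8%, i.e. 5.8 m.u.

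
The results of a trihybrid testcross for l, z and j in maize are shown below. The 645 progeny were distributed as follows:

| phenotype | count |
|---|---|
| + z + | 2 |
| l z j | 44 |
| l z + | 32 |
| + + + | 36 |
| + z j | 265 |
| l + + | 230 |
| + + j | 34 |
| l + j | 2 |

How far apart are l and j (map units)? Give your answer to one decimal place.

13.0 map units

The two most frequent reciprocal classes, + z j and l + +, are the parental types, so the F1 was + z j / l + +.
The two rarest classes, + z + and l + j, are the double crossovers. Comparing them with the parentals, only the j allele has switched, so j is the middle locus and the order is z – j – l.
Crossovers in the j–l interval produce the single-crossover classes l z j and + + + (44 + 36 = 80) plus the double crossovers (4).
RF(j–l) = (80 + 4) / 645 = 84/645 = 0.1302 → 13.0 map units.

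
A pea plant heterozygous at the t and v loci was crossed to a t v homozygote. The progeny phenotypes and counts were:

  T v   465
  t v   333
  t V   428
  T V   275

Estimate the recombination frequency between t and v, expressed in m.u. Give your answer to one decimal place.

40.5 m.u.

The two most frequent classes, T v (465) and t V (428), are the parental types, so the F1 was T v / t V.
The recombinant classes are T V and t v: 275 + 333 = 608.
Recombination frequency = 608/1501 = 0.4051 ≈ 40.5%, i.e. 40.5 m.u.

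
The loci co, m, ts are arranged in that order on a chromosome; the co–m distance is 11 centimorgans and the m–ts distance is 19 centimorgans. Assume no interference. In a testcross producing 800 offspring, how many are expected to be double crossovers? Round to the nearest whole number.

Map distances give recombination frequencies of 0.110 and 0.190 for the two intervals.
With no interference, expected double-crossover frequency = 0.110 × 0.190 = 0.02090.
Expected number = 0.02090 × 800 = 16.72 ≈ 17.

17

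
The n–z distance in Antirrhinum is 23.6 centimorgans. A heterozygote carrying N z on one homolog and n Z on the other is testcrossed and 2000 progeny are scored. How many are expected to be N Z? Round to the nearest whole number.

A map distance of 23.6 centimorgans corresponds to a recombination frequency of 0.236.
The F1 is N z / n Z, so N Z is a recombinant gamete class with expected frequency r/2 = 0.236/2 = 0.1180.
Expected number = 0.1180 × 2000 = 236.00 ≈ 236.

236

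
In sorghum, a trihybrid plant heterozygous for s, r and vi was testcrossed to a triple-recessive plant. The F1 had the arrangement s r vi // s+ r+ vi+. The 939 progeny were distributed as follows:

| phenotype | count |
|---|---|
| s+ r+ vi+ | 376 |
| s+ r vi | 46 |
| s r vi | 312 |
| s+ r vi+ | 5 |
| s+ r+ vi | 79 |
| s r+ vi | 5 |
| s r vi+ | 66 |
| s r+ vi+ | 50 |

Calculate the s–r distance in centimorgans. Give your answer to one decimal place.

The two rarest classes, s r+ vi and s+ r vi+, are the double crossovers. Comparing them with the parentals, only the r allele has switched, so r is the middle locus and the order is s – r – vi.
Crossovers in the s–r interval produce the single-crossover classes s+ r vi and s r+ vi+ (46 + 50 = 96) plus the double crossovers (10).
RF(s–r) = (96 + 10) / 939 = 106/939 = 0.1129 → 11.3 centimorgans.

11.3 centimorgans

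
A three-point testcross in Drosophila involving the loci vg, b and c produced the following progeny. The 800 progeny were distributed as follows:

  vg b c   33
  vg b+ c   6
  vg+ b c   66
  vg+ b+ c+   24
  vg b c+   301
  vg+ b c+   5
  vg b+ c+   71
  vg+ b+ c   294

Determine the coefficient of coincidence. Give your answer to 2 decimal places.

The two most frequent reciprocal classes, vg+ b+ c and vg b c+, are the parental types, so the F1 was vg+ b+ c / vg b c+.
The two rarest classes, vg b+ c and vg+ b c+, are the double crossovers. Comparing them with the parentals, only the vg allele has switched, so vg is the middle locus and the order is b – vg – c.
b–vg: (137 + 11)/800 = 0.1850; vg–c: (57 + 11)/800 = 0.0850.
Expected DCO frequency = 0.1850 × 0.0850 ≈ 0.01572; observed = 11/800 ≈ 0.01375.
Coefficient of coincidence = 0.01375/0.01572 ≈ 0.87.

0.87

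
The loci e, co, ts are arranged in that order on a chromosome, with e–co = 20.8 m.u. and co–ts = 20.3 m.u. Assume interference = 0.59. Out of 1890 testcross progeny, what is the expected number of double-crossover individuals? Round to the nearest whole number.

33

Map distances give recombination frequencies of 0.208 and 0.203 for the two intervals.
With interference 0.59 (so coincidence = 0.41), expected double-crossover frequency = 0.208 × 0.203 × 0.41 = 0.01731.
Expected number = 0.01731 × 1890 = 32.72 ≈ 33.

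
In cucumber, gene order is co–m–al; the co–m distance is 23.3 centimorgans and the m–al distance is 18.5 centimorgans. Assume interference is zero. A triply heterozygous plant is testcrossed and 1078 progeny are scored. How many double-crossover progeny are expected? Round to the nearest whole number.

46

Map distances give recombination frequencies of 0.233 and 0.185 for the two intervals.
With no interference, expected double-crossover frequency = 0.233 × 0.185 = 0.04311.
Expected number = 0.04311 × 1078 = 46.47 ≈ 46.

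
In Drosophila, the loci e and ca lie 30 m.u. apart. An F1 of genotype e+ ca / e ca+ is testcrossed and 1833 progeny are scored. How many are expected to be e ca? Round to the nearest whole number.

A map distance of 30 m.u. corresponds to a recombination frequency of 0.300.
The F1 is e+ ca / e ca+, so e ca is a recombinant gamete class with expected frequency r/2 = 0.300/2 = 0.1500.
Expected number = 0.1500 × 1833 = 274.95 ≈ 275.

275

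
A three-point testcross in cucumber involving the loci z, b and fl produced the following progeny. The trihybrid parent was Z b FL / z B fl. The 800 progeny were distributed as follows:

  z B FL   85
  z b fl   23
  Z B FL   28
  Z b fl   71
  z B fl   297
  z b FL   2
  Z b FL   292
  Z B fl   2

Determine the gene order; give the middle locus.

The two rarest classes, z b FL and Z B fl, are the double crossovers. Comparing them with the parentals, only the z allele has switched, so z is the middle locus and the order is b – z – fl.

z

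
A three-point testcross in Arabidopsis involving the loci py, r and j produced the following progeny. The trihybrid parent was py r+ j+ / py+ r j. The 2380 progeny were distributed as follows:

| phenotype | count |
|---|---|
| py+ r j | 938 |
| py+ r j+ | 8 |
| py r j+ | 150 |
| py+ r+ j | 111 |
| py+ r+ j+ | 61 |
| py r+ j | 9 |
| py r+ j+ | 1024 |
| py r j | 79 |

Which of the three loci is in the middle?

The two rarest classes, py r+ j and py+ r j+, are the double crossovers. Comparing them with the parentals, only the j allele has switched, so j is the middle locus and the order is r – j – py.

j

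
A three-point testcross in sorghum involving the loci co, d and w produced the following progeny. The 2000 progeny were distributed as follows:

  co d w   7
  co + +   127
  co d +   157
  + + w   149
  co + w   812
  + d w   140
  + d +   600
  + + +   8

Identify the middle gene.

d

The two most frequent reciprocal classes, + d + and co + w, are the parental types, so the F1 was + d + / co + w.
The two rarest classes, + + + and co d w, are the double crossovers. Comparing them with the parentals, only the d allele has switched, so d is the middle locus and the order is co – d – w.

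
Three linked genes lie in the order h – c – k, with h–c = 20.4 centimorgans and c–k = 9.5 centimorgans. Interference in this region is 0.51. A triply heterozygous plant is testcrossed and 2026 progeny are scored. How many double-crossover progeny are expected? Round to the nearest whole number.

19

Map distances give recombination frequencies of 0.204 and 0.095 for the two intervals.
With interference 0.51 (so coincidence = 0.49), expected double-crossover frequency = 0.204 × 0.095 × 0.49 = 0.00950.
Expected number = 0.00950 × 2026 = 19.24 ≈ 19.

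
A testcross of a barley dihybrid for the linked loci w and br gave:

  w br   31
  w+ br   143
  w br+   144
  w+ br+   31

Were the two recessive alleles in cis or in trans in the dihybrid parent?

The two most frequent classes are w+ br (143) and w br+ (144); these are the parental (non-recombinant) types.
So the F1 carried w+ br on one chromosome and w br+ on the other — the recessive alleles are on opposite chromosomes (trans / repulsion).

trans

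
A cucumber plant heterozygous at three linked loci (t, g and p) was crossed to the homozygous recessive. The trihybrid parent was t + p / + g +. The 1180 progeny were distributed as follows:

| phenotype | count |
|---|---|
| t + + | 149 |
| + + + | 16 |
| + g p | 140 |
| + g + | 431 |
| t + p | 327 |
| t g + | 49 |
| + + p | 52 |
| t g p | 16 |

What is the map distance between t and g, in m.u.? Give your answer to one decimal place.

The two rarest classes, t g p and + + +, are the double crossovers. Comparing them with the parentals, only the g allele has switched, so g is the middle locus and the order is p – g – t.
Crossovers in the g–t interval produce the single-crossover classes + + p and t g + (52 + 49 = 101) plus the double crossovers (32).
RF(g–t) = (101 + 32) / 1180 = 133/1180 = 0.1127 → 11.3 m.u.

11.3 m.u.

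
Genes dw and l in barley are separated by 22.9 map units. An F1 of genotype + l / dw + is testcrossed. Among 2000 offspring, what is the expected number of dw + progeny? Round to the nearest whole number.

A map distance of 22.9 map units corresponds to a recombination frequency of 0.229.
The F1 is + l / dw +, so dw + is a parental gamete class with expected frequency (1 − r)/2 = 0.771/2 = 0.3855.
Expected number = 0.3855 × 2000 = 771.00 ≈ 771.

771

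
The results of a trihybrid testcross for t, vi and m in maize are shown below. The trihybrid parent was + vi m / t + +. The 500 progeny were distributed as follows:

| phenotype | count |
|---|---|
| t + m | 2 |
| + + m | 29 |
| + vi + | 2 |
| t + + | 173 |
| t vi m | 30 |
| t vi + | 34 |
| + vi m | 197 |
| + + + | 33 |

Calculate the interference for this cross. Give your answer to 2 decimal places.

The two rarest classes, + vi + and t + m, are the double crossovers. Comparing them with the parentals, only the m allele has switched, so m is the middle locus and the order is t – m – vi.
t–m: (63 + 4)/500 = 0.1340; m–vi: (63 + 4)/500 = 0.1340.
Expected DCO frequency = 0.1340 × 0.1340 ≈ 0.01796; observed = 4/500 ≈ 0.00800.
Coefficient of coincidence = 0.00800/0.01796 ≈ 0.45; interference = 1 − 0.45 = 0.55.

0.55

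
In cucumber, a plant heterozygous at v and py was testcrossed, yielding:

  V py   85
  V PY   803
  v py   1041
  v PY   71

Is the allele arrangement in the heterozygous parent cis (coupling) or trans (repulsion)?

cis

The two most frequent classes are V PY (803) and v py (1041); these are the parental (non-recombinant) types.
So the F1 carried V PY on one chromosome and v py on the other — the recessive alleles are on the same chromosome (cis / coupling).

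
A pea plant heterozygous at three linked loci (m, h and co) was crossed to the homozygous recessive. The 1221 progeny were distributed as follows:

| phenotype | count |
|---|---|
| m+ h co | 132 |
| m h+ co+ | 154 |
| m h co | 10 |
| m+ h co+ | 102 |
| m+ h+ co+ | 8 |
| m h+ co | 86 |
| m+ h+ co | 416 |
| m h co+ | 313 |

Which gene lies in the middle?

The two most frequent reciprocal classes, m h co+ and m+ h+ co, are the parental types, so the F1 was m h co+ / m+ h+ co.
The two rarest classes, m h co and m+ h+ co+, are the double crossovers. Comparing them with the parentals, only the co allele has switched, so co is the middle locus and the order is h – co – m.

co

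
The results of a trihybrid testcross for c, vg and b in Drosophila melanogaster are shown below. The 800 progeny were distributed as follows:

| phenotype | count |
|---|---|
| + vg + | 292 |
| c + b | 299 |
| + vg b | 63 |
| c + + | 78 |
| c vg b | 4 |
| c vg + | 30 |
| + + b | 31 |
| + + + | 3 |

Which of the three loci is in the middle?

The two most frequent reciprocal classes, + vg + and c + b, are the parental types, so the F1 was + vg + / c + b.
The two rarest classes, + + + and c vg b, are the double crossovers. Comparing them with the parentals, only the vg allele has switched, so vg is the middle locus and the order is c – vg – b.

vg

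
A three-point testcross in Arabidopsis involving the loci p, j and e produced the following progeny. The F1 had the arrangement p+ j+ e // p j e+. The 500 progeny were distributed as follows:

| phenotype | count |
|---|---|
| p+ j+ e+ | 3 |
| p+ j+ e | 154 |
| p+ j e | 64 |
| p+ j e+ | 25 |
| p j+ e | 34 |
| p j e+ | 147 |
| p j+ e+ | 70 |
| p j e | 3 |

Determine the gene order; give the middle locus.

The two rarest classes, p+ j+ e+ and p j e, are the double crossovers. Comparing them with the parentals, only the e allele has switched, so e is the middle locus and the order is p – e – j.

e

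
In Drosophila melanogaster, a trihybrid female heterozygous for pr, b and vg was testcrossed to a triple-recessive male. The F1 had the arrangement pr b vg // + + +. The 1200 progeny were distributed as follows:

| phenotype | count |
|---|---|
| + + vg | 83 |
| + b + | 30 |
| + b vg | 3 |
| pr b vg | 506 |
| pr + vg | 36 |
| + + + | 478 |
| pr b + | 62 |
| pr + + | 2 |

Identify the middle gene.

The two rarest classes, + b vg and pr + +, are the double crossovers. Comparing them with the parentals, only the pr allele has switched, so pr is the middle locus and the order is vg – pr – b.

pr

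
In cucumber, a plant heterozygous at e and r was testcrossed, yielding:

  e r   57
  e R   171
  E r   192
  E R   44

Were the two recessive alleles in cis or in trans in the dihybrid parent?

The two most frequent classes are E r (192) and e R (171); these are the parental (non-recombinant) types.
So the F1 carried E r on one chromosome and e R on the other — the recessive alleles are on opposite chromosomes (trans / repulsion).

trans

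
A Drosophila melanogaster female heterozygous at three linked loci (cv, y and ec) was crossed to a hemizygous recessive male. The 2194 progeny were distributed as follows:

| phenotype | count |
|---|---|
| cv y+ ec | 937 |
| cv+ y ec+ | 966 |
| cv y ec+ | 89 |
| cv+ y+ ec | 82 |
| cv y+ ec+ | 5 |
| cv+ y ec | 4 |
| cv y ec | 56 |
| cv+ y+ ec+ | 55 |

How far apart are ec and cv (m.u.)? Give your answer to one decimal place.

8.2 m.u.

The two most frequent reciprocal classes, cv+ y ec+ and cv y+ ec, are the parental types, so the F1 was cv+ y ec+ / cv y+ ec.
The two rarest classes, cv+ y ec and cv y+ ec+, are the double crossovers. Comparing them with the parentals, only the ec allele has switched, so ec is the middle locus and the order is y – ec – cv.
Crossovers in the ec–cv interval produce the single-crossover classes cv y ec+ and cv+ y+ ec (89 + 82 = 171) plus the double crossovers (9).
RF(ec–cv) = (171 + 9) / 2194 = 180/2194 = 0.0820 → 8.2 m.u.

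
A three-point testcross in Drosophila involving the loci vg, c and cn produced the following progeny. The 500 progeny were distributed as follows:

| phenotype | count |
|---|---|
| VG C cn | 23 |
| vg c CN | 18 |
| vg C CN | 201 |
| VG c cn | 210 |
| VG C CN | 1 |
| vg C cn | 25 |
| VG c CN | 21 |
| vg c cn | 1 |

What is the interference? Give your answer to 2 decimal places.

0.52

The two most frequent reciprocal classes, VG c cn and vg C CN, are the parental types, so the F1 was VG c cn / vg C CN.
The two rarest classes, vg c cn and VG C CN, are the double crossovers. Comparing them with the parentals, only the vg allele has switched, so vg is the middle locus and the order is c – vg – cn.
c–vg: (41 + 2)/500 = 0.0860; vg–cn: (46 + 2)/500 = 0.0960.
Expected DCO frequency = 0.0860 × 0.0960 ≈ 0.00826; observed = 2/500 ≈ 0.00400.
Coefficient of coincidence = 0.00400/0.00826 ≈ 0.48; interference = 1 − 0.48 = 0.52.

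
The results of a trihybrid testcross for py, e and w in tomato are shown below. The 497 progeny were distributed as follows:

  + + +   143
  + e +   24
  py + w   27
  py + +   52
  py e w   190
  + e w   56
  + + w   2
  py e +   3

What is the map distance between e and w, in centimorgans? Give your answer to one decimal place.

The two most frequent reciprocal classes, py e w and + + +, are the parental types, so the F1 was py e w / + + +.
The two rarest classes, py e + and + + w, are the double crossovers. Comparing them with the parentals, only the w allele has switched, so w is the middle locus and the order is py – w – e.
Crossovers in the w–e interval produce the single-crossover classes py + w and + e + (27 + 24 = 51) plus the double crossovers (5).
RF(w–e) = (51 + 5) / 497 = 56/497 = 0.1127 → 11.3 centimorgans.

11.3 centimorgans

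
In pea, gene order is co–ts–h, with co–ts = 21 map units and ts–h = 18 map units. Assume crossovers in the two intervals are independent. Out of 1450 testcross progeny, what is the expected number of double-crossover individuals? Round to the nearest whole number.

Map distances give recombination frequencies of 0.210 and 0.180 for the two intervals.
With no interference, expected double-crossover frequency = 0.210 × 0.180 = 0.03780.
Expected number = 0.03780 × 1450 = 54.81 ≈ 55.

55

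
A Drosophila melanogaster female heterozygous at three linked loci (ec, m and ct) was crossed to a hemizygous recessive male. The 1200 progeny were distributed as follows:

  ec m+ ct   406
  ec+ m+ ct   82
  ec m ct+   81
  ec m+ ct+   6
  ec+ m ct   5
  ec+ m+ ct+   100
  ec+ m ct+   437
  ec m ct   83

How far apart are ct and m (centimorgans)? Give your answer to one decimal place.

The two most frequent reciprocal classes, ec m+ ct and ec+ m ct+, are the parental types, so the F1 was ec m+ ct / ec+ m ct+.
The two rarest classes, ec m+ ct+ and ec+ m ct, are the double crossovers. Comparing them with the parentals, only the ct allele has switched, so ct is the middle locus and the order is m – ct – ec.
Crossovers in the m–ct interval produce the single-crossover classes ec m ct and ec+ m+ ct+ (83 + 100 = 183) plus the double crossovers (11).
RF(m–ct) = (183 + 11) / 1200 = 194/1200 = 0.1617 → 16.2 centimorgans.

16.2 centimorgans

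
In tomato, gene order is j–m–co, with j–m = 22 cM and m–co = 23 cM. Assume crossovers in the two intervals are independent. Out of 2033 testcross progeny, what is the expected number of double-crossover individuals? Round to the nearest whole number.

Map distances give recombination frequencies of 0.220 and 0.230 for the two intervals.
With no interference, expected double-crossover frequency = 0.220 × 0.230 = 0.05060.
Expected number = 0.05060 × 2033 = 102.87 ≈ 103.

103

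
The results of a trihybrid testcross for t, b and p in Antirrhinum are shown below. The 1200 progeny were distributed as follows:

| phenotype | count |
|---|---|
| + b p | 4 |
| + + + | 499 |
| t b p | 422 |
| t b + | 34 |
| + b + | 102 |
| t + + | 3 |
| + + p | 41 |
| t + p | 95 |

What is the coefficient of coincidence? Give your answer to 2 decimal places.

The two most frequent reciprocal classes, + + + and t b p, are the parental types, so the F1 was + + + / t b p.
The two rarest classes, t + + and + b p, are the double crossovers. Comparing them with the parentals, only the t allele has switched, so t is the middle locus and the order is p – t – b.
p–t: (75 + 7)/1200 = 0.0683; t–b: (197 + 7)/1200 = 0.1700.
Expected DCO frequency = 0.0683 × 0.1700 ≈ 0.01161; observed = 7/1200 ≈ 0.00583.
Coefficient of coincidence = 0.00583/0.01161 ≈ 0.50.

0.50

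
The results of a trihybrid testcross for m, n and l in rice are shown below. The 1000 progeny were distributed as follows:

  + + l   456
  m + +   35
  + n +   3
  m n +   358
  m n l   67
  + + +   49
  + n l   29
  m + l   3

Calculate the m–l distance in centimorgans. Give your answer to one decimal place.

12.2 centimorgans

The two most frequent reciprocal classes, + + l and m n +, are the parental types, so the F1 was + + l / m n +.
The two rarest classes, m + l and + n +, are the double crossovers. Comparing them with the parentals, only the m allele has switched, so m is the middle locus and the order is l – m – n.
Crossovers in the l–m interval produce the single-crossover classes + + + and m n l (49 + 67 = 116) plus the double crossovers (6).
RF(l–m) = (116 + 6) / 1000 = 122/1000 = 0.1220 → 12.2 centimorgans.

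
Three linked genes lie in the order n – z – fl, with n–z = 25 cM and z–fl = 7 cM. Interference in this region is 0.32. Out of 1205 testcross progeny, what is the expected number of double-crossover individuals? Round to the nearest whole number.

14

Map distances give recombination frequencies of 0.250 and 0.070 for the two intervals.
With interference 0.32 (so coincidence = 0.68), expected double-crossover frequency = 0.250 × 0.070 × 0.68 = 0.01190.
Expected number = 0.01190 × 1205 = 14.34 ≈ 14.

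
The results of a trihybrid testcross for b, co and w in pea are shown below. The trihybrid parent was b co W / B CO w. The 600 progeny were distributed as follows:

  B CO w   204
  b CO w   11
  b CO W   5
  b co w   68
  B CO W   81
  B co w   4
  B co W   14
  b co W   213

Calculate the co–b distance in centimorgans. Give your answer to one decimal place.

5.7 centimorgans

The two rarest classes, b CO W and B co w, are the double crossovers. Comparing them with the parentals, only the co allele has switched, so co is the middle locus and the order is b – co – w.
Crossovers in the b–co interval produce the single-crossover classes B co W and b CO w (14 + 11 = 25) plus the double crossovers (9).
RF(b–co) = (25 + 9) / 600 = 34/600 = 0.0567 → 5.7 centimorgans.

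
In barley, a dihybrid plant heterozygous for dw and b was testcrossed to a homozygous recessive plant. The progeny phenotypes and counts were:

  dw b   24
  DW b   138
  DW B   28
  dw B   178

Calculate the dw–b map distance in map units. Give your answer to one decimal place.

14.1 map units

The two most frequent classes, DW b (138) and dw B (178), are the parental types, so the F1 was DW b / dw B.
The recombinant classes are DW B and dw b: 28 + 24 = 52.
Recombination frequency = 52/368 = 0.1413 ≈ 14.1%, i.e. 14.1 map units.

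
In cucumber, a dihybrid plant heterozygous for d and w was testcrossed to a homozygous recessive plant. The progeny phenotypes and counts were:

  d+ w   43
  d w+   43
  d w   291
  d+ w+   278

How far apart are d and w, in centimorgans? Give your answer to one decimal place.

The two most frequent classes, d+ w+ (278) and d w (291), are the parental types, so the F1 was d+ w+ / d w.
The recombinant classes are d+ w and d w+: 43 + 43 = 86.
Recombination frequency = 86/655 = 0.1313 ≈ 13.1%, i.e. 13.1 centimorgans.

13.1 centimorgans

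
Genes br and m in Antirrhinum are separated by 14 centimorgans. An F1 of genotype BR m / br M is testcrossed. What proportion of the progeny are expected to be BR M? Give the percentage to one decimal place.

A map distance of 14 centimorgans corresponds to a recombination frequency of 0.140.
The F1 is BR m / br M, so BR M is a recombinant gamete class with expected frequency r/2 = 0.140/2 = 0.0700.
That is 0.0700 = 7.0% of the progeny.

7.0%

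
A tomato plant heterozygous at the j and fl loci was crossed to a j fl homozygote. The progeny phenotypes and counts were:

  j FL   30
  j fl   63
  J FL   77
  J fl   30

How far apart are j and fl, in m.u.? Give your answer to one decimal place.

The two most frequent classes, J FL (77) and j fl (63), are the parental types, so the F1 was J FL / j fl.
The recombinant classes are J fl and j FL: 30 + 30 = 60.
Recombination frequency = 60/200 = 0.3000 ≈ 30.0%, i.e. 30.0 m.u.

30.0 m.u.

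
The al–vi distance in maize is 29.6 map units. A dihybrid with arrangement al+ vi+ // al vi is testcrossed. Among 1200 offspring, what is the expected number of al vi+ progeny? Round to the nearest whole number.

A map distance of 29.6 map units corresponds to a recombination frequency of 0.296.
The F1 is al+ vi+ / al vi, so al vi+ is a recombinant gamete class with expected frequency r/2 = 0.296/2 = 0.1480.
Expected number = 0.1480 × 1200 = 177.60 ≈ 178.

178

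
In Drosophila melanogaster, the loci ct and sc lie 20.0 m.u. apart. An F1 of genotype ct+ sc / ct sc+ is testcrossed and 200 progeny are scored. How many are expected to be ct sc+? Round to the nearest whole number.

80

A map distance of 20.0 m.u. corresponds to a recombination frequency of 0.200.
The F1 is ct+ sc / ct sc+, so ct sc+ is a parental gamete class with expected frequency (1 − r)/2 = 0.800/2 = 0.4000.
Expected number = 0.4000 × 200 = 80.00 ≈ 80.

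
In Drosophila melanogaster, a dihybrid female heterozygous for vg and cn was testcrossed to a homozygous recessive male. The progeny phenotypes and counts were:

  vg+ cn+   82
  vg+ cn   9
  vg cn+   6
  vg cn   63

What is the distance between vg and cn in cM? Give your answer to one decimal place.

The two most frequent classes, vg+ cn+ (82) and vg cn (63), are the parental types, so the F1 was vg+ cn+ / vg cn.
The recombinant classes are vg+ cn and vg cn+: 9 + 6 = 15.
Recombination frequency = 15/160 = 0.0938 ≈ 9.4%, i.e. 9.4 cM.

9.4 cM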